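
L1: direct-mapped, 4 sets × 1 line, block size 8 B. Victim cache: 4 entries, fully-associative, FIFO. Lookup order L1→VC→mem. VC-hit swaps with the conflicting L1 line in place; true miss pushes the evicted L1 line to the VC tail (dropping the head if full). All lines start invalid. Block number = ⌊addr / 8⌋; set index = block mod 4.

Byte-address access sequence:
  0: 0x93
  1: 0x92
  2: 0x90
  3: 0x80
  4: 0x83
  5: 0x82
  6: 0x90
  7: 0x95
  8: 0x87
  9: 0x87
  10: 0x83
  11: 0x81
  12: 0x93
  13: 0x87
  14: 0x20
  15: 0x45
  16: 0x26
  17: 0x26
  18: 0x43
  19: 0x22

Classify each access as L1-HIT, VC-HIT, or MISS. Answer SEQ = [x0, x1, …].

#0 0x93→b18/s2 MISS; vc=[]
#1 0x92→b18/s2 L1-HIT; vc=[]
#2 0x90→b18/s2 L1-HIT; vc=[]
#3 0x80→b16/s0 MISS; vc=[]
#4 0x83→b16/s0 L1-HIT; vc=[]
#5 0x82→b16/s0 L1-HIT; vc=[]
#6 0x90→b18/s2 L1-HIT; vc=[]
#7 0x95→b18/s2 L1-HIT; vc=[]
#8 0x87→b16/s0 L1-HIT; vc=[]
#9 0x87→b16/s0 L1-HIT; vc=[]
#10 0x83→b16/s0 L1-HIT; vc=[]
#11 0x81→b16/s0 L1-HIT; vc=[]
#12 0x93→b18/s2 L1-HIT; vc=[]
#13 0x87→b16/s0 L1-HIT; vc=[]
#14 0x20→b4/s0 MISS; vc=[16]
#15 0x45→b8/s0 MISS; vc=[16,4]
#16 0x26→b4/s0 VC-HIT; vc=[16,8]
#17 0x26→b4/s0 L1-HIT; vc=[16,8]
#18 0x43→b8/s0 VC-HIT; vc=[16,4]
#19 0x22→b4/s0 VC-HIT; vc=[16,8]

SEQ = [MISS, L1-HIT, L1-HIT, MISS, L1-HIT, L1-HIT, L1-HIT, L1-HIT, L1-HIT, L1-HIT, L1-HIT, L1-HIT, L1-HIT, L1-HIT, MISS, MISS, VC-HIT, L1-HIT, VC-HIT, VC-HIT]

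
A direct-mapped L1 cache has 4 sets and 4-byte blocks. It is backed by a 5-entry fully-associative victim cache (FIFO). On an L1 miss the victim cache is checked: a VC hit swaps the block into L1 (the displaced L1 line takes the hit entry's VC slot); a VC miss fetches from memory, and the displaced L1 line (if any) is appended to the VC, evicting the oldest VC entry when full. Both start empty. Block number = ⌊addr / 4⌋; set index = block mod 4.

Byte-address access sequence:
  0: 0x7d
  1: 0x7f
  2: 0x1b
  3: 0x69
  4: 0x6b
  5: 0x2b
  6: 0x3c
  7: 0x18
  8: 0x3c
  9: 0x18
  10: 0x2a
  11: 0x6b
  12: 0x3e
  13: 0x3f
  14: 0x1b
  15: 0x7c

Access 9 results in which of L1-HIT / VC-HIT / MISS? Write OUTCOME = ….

0: 0x7d (blk 31, set 3) → MISS  vc=[]
1: 0x7f (blk 31, set 3) → L1-HIT  vc=[]
2: 0x1b (blk 6, set 2) → MISS  vc=[]
3: 0x69 (blk 26, set 2) → MISS  vc=[6]
4: 0x6b (blk 26, set 2) → L1-HIT  vc=[6]
5: 0x2b (blk 10, set 2) → MISS  vc=[6, 26]
6: 0x3c (blk 15, set 3) → MISS  vc=[6, 26, 31]
7: 0x18 (blk 6, set 2) → VC-HIT  vc=[10, 26, 31]
8: 0x3c (blk 15, set 3) → L1-HIT  vc=[10, 26, 31]
9: 0x18 (blk 6, set 2) → L1-HIT  vc=[10, 26, 31]
10: 0x2a (blk 10, set 2) → VC-HIT  vc=[6, 26, 31]
11: 0x6b (blk 26, set 2) → VC-HIT  vc=[6, 10, 31]
12: 0x3e (blk 15, set 3) → L1-HIT  vc=[6, 10, 31]
13: 0x3f (blk 15, set 3) → L1-HIT  vc=[6, 10, 31]
14: 0x1b (blk 6, set 2) → VC-HIT  vc=[26, 10, 31]
15: 0x7c (blk 31, set 3) → VC-HIT  vc=[26, 10, 15]

OUTCOME = L1-HIT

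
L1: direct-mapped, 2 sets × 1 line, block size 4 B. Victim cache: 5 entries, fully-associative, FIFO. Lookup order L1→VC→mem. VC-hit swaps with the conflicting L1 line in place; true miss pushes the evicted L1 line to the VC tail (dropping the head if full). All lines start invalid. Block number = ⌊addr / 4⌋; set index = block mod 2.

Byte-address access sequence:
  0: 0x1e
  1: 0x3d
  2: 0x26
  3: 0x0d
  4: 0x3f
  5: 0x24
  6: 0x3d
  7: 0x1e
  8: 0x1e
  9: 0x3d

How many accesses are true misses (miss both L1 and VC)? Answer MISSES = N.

MISSES = 4

  [0] addr=0x1e blk=7 s=1: MISS | VC []
  [1] addr=0x3d blk=15 s=1: MISS | VC [7]
  [2] addr=0x26 blk=9 s=1: MISS | VC [7, 15]
  [3] addr=0xd blk=3 s=1: MISS | VC [7, 15, 9]
  [4] addr=0x3f blk=15 s=1: VC-HIT | VC [7, 3, 9]
  [5] addr=0x24 blk=9 s=1: VC-HIT | VC [7, 3, 15]
  [6] addr=0x3d blk=15 s=1: VC-HIT | VC [7, 3, 9]
  [7] addr=0x1e blk=7 s=1: VC-HIT | VC [15, 3, 9]
  [8] addr=0x1e blk=7 s=1: L1-HIT | VC [15, 3, 9]
  [9] addr=0x3d blk=15 s=1: VC-HIT | VC [7, 3, 9]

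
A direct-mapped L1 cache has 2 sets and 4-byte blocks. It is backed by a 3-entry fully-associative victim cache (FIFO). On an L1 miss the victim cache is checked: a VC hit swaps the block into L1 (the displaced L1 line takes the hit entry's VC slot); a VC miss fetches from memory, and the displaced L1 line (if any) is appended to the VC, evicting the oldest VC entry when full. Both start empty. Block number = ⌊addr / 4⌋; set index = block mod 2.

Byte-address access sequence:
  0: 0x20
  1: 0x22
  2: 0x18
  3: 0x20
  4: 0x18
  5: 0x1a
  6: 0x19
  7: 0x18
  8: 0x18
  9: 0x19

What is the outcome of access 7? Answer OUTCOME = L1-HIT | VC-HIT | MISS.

OUTCOME = L1-HIT

  [0] addr=0x20 blk=8 s=0: MISS | VC []
  [1] addr=0x22 blk=8 s=0: L1-HIT | VC []
  [2] addr=0x18 blk=6 s=0: MISS | VC [8]
  [3] addr=0x20 blk=8 s=0: VC-HIT | VC [6]
  [4] addr=0x18 blk=6 s=0: VC-HIT | VC [8]
  [5] addr=0x1a blk=6 s=0: L1-HIT | VC [8]
  [6] addr=0x19 blk=6 s=0: L1-HIT | VC [8]
  [7] addr=0x18 blk=6 s=0: L1-HIT | VC [8]
  [8] addr=0x18 blk=6 s=0: L1-HIT | VC [8]
  [9] addr=0x19 blk=6 s=0: L1-HIT | VC [8]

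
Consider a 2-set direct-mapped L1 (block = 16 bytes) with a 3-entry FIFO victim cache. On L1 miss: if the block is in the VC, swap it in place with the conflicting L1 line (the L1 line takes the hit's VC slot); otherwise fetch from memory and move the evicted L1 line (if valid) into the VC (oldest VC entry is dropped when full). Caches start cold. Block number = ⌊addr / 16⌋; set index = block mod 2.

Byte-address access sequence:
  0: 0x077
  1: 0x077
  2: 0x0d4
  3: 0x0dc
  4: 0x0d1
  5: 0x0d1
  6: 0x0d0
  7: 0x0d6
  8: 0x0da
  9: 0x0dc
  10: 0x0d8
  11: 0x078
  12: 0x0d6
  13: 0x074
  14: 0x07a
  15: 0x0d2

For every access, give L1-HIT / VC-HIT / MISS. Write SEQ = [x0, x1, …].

SEQ = [MISS, L1-HIT, MISS, L1-HIT, L1-HIT, L1-HIT, L1-HIT, L1-HIT, L1-HIT, L1-HIT, L1-HIT, VC-HIT, VC-HIT, VC-HIT, L1-HIT, VC-HIT]

#0 0x77→b7/s1 MISS; vc=[]
#1 0x77→b7/s1 L1-HIT; vc=[]
#2 0xd4→b13/s1 MISS; vc=[7]
#3 0xdc→b13/s1 L1-HIT; vc=[7]
#4 0xd1→b13/s1 L1-HIT; vc=[7]
#5 0xd1→b13/s1 L1-HIT; vc=[7]
#6 0xd0→b13/s1 L1-HIT; vc=[7]
#7 0xd6→b13/s1 L1-HIT; vc=[7]
#8 0xda→b13/s1 L1-HIT; vc=[7]
#9 0xdc→b13/s1 L1-HIT; vc=[7]
#10 0xd8→b13/s1 L1-HIT; vc=[7]
#11 0x78→b7/s1 VC-HIT; vc=[13]
#12 0xd6→b13/s1 VC-HIT; vc=[7]
#13 0x74→b7/s1 VC-HIT; vc=[13]
#14 0x7a→b7/s1 L1-HIT; vc=[13]
#15 0xd2→b13/s1 VC-HIT; vc=[7]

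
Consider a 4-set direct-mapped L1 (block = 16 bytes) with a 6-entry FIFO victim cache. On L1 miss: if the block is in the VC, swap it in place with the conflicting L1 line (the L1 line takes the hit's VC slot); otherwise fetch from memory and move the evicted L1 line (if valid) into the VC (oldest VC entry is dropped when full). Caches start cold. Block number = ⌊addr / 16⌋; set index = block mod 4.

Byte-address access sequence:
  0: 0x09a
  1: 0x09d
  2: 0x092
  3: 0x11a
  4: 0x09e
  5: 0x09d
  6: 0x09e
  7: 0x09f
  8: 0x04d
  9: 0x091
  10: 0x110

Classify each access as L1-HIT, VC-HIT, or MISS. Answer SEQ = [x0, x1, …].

SEQ = [MISS, L1-HIT, L1-HIT, MISS, VC-HIT, L1-HIT, L1-HIT, L1-HIT, MISS, L1-HIT, VC-HIT]

0: 0x9a (blk 9, set 1) → MISS  vc=[]
1: 0x9d (blk 9, set 1) → L1-HIT  vc=[]
2: 0x92 (blk 9, set 1) → L1-HIT  vc=[]
3: 0x11a (blk 17, set 1) → MISS  vc=[9]
4: 0x9e (blk 9, set 1) → VC-HIT  vc=[17]
5: 0x9d (blk 9, set 1) → L1-HIT  vc=[17]
6: 0x9e (blk 9, set 1) → L1-HIT  vc=[17]
7: 0x9f (blk 9, set 1) → L1-HIT  vc=[17]
8: 0x4d (blk 4, set 0) → MISS  vc=[17]
9: 0x91 (blk 9, set 1) → L1-HIT  vc=[17]
10: 0x110 (blk 17, set 1) → VC-HIT  vc=[9]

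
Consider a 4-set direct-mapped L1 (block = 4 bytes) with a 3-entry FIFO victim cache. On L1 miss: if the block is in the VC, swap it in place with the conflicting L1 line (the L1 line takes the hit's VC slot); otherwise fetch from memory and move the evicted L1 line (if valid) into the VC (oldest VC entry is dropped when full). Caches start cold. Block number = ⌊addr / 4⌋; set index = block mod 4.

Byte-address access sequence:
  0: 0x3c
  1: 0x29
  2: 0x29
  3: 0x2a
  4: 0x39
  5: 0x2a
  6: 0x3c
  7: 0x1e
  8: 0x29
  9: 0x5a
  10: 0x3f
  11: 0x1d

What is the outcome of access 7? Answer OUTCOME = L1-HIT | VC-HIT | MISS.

0: 0x3c (blk 15, set 3) → MISS  vc=[]
1: 0x29 (blk 10, set 2) → MISS  vc=[]
2: 0x29 (blk 10, set 2) → L1-HIT  vc=[]
3: 0x2a (blk 10, set 2) → L1-HIT  vc=[]
4: 0x39 (blk 14, set 2) → MISS  vc=[10]
5: 0x2a (blk 10, set 2) → VC-HIT  vc=[14]
6: 0x3c (blk 15, set 3) → L1-HIT  vc=[14]
7: 0x1e (blk 7, set 3) → MISS  vc=[14, 15]
8: 0x29 (blk 10, set 2) → L1-HIT  vc=[14, 15]
9: 0x5a (blk 22, set 2) → MISS  vc=[14, 15, 10]
10: 0x3f (blk 15, set 3) → VC-HIT  vc=[14, 7, 10]
11: 0x1d (blk 7, set 3) → VC-HIT  vc=[14, 15, 10]

OUTCOME = MISS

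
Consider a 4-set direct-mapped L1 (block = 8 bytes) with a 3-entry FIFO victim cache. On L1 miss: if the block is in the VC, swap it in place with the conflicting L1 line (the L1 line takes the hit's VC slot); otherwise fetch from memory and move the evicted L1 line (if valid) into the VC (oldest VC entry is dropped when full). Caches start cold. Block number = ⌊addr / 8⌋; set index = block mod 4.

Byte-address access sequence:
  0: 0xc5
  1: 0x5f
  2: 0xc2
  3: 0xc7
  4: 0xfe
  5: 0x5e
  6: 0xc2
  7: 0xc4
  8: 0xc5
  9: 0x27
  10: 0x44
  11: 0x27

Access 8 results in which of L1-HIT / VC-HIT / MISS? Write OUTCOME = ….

OUTCOME = L1-HIT

0: 0xc5 (blk 24, set 0) → MISS  vc=[]
1: 0x5f (blk 11, set 3) → MISS  vc=[]
2: 0xc2 (blk 24, set 0) → L1-HIT  vc=[]
3: 0xc7 (blk 24, set 0) → L1-HIT  vc=[]
4: 0xfe (blk 31, set 3) → MISS  vc=[11]
5: 0x5e (blk 11, set 3) → VC-HIT  vc=[31]
6: 0xc2 (blk 24, set 0) → L1-HIT  vc=[31]
7: 0xc4 (blk 24, set 0) → L1-HIT  vc=[31]
8: 0xc5 (blk 24, set 0) → L1-HIT  vc=[31]
9: 0x27 (blk 4, set 0) → MISS  vc=[31, 24]
10: 0x44 (blk 8, set 0) → MISS  vc=[31, 24, 4]
11: 0x27 (blk 4, set 0) → VC-HIT  vc=[31, 24, 8]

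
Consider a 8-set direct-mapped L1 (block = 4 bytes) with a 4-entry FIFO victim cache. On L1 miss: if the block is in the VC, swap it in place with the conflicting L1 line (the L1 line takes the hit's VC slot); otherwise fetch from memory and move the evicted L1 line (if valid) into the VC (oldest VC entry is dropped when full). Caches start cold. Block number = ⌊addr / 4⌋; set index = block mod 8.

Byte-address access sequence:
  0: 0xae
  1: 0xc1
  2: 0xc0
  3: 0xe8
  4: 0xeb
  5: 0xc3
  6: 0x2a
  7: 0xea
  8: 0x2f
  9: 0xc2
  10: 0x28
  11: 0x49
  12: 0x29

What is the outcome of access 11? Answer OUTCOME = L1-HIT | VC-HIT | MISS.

OUTCOME = MISS

#0 0xae→b43/s3 MISS; vc=[]
#1 0xc1→b48/s0 MISS; vc=[]
#2 0xc0→b48/s0 L1-HIT; vc=[]
#3 0xe8→b58/s2 MISS; vc=[]
#4 0xeb→b58/s2 L1-HIT; vc=[]
#5 0xc3→b48/s0 L1-HIT; vc=[]
#6 0x2a→b10/s2 MISS; vc=[58]
#7 0xea→b58/s2 VC-HIT; vc=[10]
#8 0x2f→b11/s3 MISS; vc=[10,43]
#9 0xc2→b48/s0 L1-HIT; vc=[10,43]
#10 0x28→b10/s2 VC-HIT; vc=[58,43]
#11 0x49→b18/s2 MISS; vc=[58,43,10]
#12 0x29→b10/s2 VC-HIT; vc=[58,43,18]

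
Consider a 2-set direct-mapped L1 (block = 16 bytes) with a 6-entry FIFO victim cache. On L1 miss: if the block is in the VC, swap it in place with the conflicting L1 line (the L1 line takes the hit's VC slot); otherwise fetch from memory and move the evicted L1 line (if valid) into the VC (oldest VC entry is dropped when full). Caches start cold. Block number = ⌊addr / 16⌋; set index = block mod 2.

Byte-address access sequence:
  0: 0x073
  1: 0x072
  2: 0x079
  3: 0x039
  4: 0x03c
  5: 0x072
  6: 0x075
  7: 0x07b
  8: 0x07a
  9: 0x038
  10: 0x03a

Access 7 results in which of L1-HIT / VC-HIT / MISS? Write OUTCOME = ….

0: 0x73 (blk 7, set 1) → MISS  vc=[]
1: 0x72 (blk 7, set 1) → L1-HIT  vc=[]
2: 0x79 (blk 7, set 1) → L1-HIT  vc=[]
3: 0x39 (blk 3, set 1) → MISS  vc=[7]
4: 0x3c (blk 3, set 1) → L1-HIT  vc=[7]
5: 0x72 (blk 7, set 1) → VC-HIT  vc=[3]
6: 0x75 (blk 7, set 1) → L1-HIT  vc=[3]
7: 0x7b (blk 7, set 1) → L1-HIT  vc=[3]
8: 0x7a (blk 7, set 1) → L1-HIT  vc=[3]
9: 0x38 (blk 3, set 1) → VC-HIT  vc=[7]
10: 0x3a (blk 3, set 1) → L1-HIT  vc=[7]

OUTCOME = L1-HIT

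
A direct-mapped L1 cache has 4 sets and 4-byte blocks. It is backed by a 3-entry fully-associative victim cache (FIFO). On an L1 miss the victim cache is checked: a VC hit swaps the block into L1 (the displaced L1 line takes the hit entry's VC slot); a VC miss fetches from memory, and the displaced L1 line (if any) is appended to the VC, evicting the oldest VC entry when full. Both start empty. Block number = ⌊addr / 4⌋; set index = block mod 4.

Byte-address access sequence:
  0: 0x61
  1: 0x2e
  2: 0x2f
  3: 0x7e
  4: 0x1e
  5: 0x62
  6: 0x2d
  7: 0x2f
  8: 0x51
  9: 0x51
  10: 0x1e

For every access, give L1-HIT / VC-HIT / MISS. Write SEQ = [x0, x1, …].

  [0] addr=0x61 blk=24 s=0: MISS | VC []
  [1] addr=0x2e blk=11 s=3: MISS | VC []
  [2] addr=0x2f blk=11 s=3: L1-HIT | VC []
  [3] addr=0x7e blk=31 s=3: MISS | VC [11]
  [4] addr=0x1e blk=7 s=3: MISS | VC [11, 31]
  [5] addr=0x62 blk=24 s=0: L1-HIT | VC [11, 31]
  [6] addr=0x2d blk=11 s=3: VC-HIT | VC [7, 31]
  [7] addr=0x2f blk=11 s=3: L1-HIT | VC [7, 31]
  [8] addr=0x51 blk=20 s=0: MISS | VC [7, 31, 24]
  [9] addr=0x51 blk=20 s=0: L1-HIT | VC [7, 31, 24]
  [10] addr=0x1e blk=7 s=3: VC-HIT | VC [11, 31, 24]

SEQ = [MISS, MISS, L1-HIT, MISS, MISS, L1-HIT, VC-HIT, L1-HIT, MISS, L1-HIT, VC-HIT]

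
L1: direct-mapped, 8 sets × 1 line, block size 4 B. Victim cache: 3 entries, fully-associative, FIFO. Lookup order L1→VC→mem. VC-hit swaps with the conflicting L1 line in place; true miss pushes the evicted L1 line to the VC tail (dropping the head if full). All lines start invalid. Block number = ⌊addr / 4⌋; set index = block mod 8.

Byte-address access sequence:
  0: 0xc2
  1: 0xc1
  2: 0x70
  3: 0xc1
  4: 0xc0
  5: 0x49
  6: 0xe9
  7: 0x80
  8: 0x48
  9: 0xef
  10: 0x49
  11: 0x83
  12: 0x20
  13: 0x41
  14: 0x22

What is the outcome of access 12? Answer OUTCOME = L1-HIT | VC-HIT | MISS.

#0 0xc2→b48/s0 MISS; vc=[]
#1 0xc1→b48/s0 L1-HIT; vc=[]
#2 0x70→b28/s4 MISS; vc=[]
#3 0xc1→b48/s0 L1-HIT; vc=[]
#4 0xc0→b48/s0 L1-HIT; vc=[]
#5 0x49→b18/s2 MISS; vc=[]
#6 0xe9→b58/s2 MISS; vc=[18]
#7 0x80→b32/s0 MISS; vc=[18,48]
#8 0x48→b18/s2 VC-HIT; vc=[58,48]
#9 0xef→b59/s3 MISS; vc=[58,48]
#10 0x49→b18/s2 L1-HIT; vc=[58,48]
#11 0x83→b32/s0 L1-HIT; vc=[58,48]
#12 0x20→b8/s0 MISS; vc=[58,48,32]
#13 0x41→b16/s0 MISS; vc=[48,32,8]
#14 0x22→b8/s0 VC-HIT; vc=[48,32,16]

OUTCOME = MISS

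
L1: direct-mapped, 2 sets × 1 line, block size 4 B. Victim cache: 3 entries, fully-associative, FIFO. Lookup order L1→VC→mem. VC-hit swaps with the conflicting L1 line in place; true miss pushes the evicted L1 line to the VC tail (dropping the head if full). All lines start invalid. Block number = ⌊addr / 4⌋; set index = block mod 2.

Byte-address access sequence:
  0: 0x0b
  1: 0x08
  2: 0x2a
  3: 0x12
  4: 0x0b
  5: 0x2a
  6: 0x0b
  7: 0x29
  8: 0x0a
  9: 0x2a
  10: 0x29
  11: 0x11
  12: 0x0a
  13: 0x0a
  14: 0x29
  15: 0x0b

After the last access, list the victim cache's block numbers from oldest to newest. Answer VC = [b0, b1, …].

  [0] addr=0xb blk=2 s=0: MISS | VC []
  [1] addr=0x8 blk=2 s=0: L1-HIT | VC []
  [2] addr=0x2a blk=10 s=0: MISS | VC [2]
  [3] addr=0x12 blk=4 s=0: MISS | VC [2, 10]
  [4] addr=0xb blk=2 s=0: VC-HIT | VC [4, 10]
  [5] addr=0x2a blk=10 s=0: VC-HIT | VC [4, 2]
  [6] addr=0xb blk=2 s=0: VC-HIT | VC [4, 10]
  [7] addr=0x29 blk=10 s=0: VC-HIT | VC [4, 2]
  [8] addr=0xa blk=2 s=0: VC-HIT | VC [4, 10]
  [9] addr=0x2a blk=10 s=0: VC-HIT | VC [4, 2]
  [10] addr=0x29 blk=10 s=0: L1-HIT | VC [4, 2]
  [11] addr=0x11 blk=4 s=0: VC-HIT | VC [10, 2]
  [12] addr=0xa blk=2 s=0: VC-HIT | VC [10, 4]
  [13] addr=0xa blk=2 s=0: L1-HIT | VC [10, 4]
  [14] addr=0x29 blk=10 s=0: VC-HIT | VC [2, 4]
  [15] addr=0xb blk=2 s=0: VC-HIT | VC [10, 4]

VC = [10, 4]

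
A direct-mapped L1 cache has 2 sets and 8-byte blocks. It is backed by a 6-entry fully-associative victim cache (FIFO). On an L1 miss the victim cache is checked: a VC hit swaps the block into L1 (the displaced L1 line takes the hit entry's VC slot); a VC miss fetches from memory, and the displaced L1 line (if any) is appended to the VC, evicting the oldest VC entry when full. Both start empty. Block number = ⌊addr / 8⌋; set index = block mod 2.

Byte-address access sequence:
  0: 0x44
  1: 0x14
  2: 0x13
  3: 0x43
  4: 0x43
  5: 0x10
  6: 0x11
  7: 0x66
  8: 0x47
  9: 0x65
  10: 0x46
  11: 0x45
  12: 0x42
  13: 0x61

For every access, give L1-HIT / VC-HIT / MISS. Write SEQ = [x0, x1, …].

SEQ = [MISS, MISS, L1-HIT, VC-HIT, L1-HIT, VC-HIT, L1-HIT, MISS, VC-HIT, VC-HIT, VC-HIT, L1-HIT, L1-HIT, VC-HIT]

0: 0x44 (blk 8, set 0) → MISS  vc=[]
1: 0x14 (blk 2, set 0) → MISS  vc=[8]
2: 0x13 (blk 2, set 0) → L1-HIT  vc=[8]
3: 0x43 (blk 8, set 0) → VC-HIT  vc=[2]
4: 0x43 (blk 8, set 0) → L1-HIT  vc=[2]
5: 0x10 (blk 2, set 0) → VC-HIT  vc=[8]
6: 0x11 (blk 2, set 0) → L1-HIT  vc=[8]
7: 0x66 (blk 12, set 0) → MISS  vc=[8, 2]
8: 0x47 (blk 8, set 0) → VC-HIT  vc=[12, 2]
9: 0x65 (blk 12, set 0) → VC-HIT  vc=[8, 2]
10: 0x46 (blk 8, set 0) → VC-HIT  vc=[12, 2]
11: 0x45 (blk 8, set 0) → L1-HIT  vc=[12, 2]
12: 0x42 (blk 8, set 0) → L1-HIT  vc=[12, 2]
13: 0x61 (blk 12, set 0) → VC-HIT  vc=[8, 2]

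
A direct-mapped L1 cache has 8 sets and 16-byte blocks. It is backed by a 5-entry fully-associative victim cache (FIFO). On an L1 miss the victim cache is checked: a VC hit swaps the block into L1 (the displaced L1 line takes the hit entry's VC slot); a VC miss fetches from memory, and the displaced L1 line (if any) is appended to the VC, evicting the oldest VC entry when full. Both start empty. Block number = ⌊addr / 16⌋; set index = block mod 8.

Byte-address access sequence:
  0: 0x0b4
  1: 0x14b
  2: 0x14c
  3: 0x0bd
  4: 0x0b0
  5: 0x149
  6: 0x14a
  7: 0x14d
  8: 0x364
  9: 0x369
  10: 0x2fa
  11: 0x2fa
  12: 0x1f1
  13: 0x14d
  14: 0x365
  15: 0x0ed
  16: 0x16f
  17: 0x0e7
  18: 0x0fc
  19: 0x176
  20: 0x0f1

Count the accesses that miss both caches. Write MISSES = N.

MISSES = 9

#0 0xb4→b11/s3 MISS; vc=[]
#1 0x14b→b20/s4 MISS; vc=[]
#2 0x14c→b20/s4 L1-HIT; vc=[]
#3 0xbd→b11/s3 L1-HIT; vc=[]
#4 0xb0→b11/s3 L1-HIT; vc=[]
#5 0x149→b20/s4 L1-HIT; vc=[]
#6 0x14a→b20/s4 L1-HIT; vc=[]
#7 0x14d→b20/s4 L1-HIT; vc=[]
#8 0x364→b54/s6 MISS; vc=[]
#9 0x369→b54/s6 L1-HIT; vc=[]
#10 0x2fa→b47/s7 MISS; vc=[]
#11 0x2fa→b47/s7 L1-HIT; vc=[]
#12 0x1f1→b31/s7 MISS; vc=[47]
#13 0x14d→b20/s4 L1-HIT; vc=[47]
#14 0x365→b54/s6 L1-HIT; vc=[47]
#15 0xed→b14/s6 MISS; vc=[47,54]
#16 0x16f→b22/s6 MISS; vc=[47,54,14]
#17 0xe7→b14/s6 VC-HIT; vc=[47,54,22]
#18 0xfc→b15/s7 MISS; vc=[47,54,22,31]
#19 0x176→b23/s7 MISS; vc=[47,54,22,31,15]
#20 0xf1→b15/s7 VC-HIT; vc=[47,54,22,31,23]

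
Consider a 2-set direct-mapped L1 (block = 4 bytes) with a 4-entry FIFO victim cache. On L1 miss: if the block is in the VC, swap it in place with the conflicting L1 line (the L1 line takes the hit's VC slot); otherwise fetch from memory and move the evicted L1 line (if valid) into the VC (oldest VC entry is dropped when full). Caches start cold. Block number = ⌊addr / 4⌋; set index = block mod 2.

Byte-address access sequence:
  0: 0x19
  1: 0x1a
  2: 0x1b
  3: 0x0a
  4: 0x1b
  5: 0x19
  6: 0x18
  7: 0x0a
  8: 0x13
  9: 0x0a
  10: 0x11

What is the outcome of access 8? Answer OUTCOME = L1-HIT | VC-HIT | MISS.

  [0] addr=0x19 blk=6 s=0: MISS | VC []
  [1] addr=0x1a blk=6 s=0: L1-HIT | VC []
  [2] addr=0x1b blk=6 s=0: L1-HIT | VC []
  [3] addr=0xa blk=2 s=0: MISS | VC [6]
  [4] addr=0x1b blk=6 s=0: VC-HIT | VC [2]
  [5] addr=0x19 blk=6 s=0: L1-HIT | VC [2]
  [6] addr=0x18 blk=6 s=0: L1-HIT | VC [2]
  [7] addr=0xa blk=2 s=0: VC-HIT | VC [6]
  [8] addr=0x13 blk=4 s=0: MISS | VC [6, 2]
  [9] addr=0xa blk=2 s=0: VC-HIT | VC [6, 4]
  [10] addr=0x11 blk=4 s=0: VC-HIT | VC [6, 2]

OUTCOME = MISS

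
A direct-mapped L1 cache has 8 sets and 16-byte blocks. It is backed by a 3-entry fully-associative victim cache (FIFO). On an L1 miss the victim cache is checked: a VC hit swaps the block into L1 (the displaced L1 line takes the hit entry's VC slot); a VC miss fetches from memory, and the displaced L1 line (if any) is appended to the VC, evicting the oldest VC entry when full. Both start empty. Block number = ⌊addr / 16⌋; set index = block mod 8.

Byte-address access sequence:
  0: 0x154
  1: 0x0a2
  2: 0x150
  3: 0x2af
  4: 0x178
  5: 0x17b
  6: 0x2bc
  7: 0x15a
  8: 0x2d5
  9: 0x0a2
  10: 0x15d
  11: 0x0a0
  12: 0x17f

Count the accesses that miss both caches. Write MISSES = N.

MISSES = 6

  [0] addr=0x154 blk=21 s=5: MISS | VC []
  [1] addr=0xa2 blk=10 s=2: MISS | VC []
  [2] addr=0x150 blk=21 s=5: L1-HIT | VC []
  [3] addr=0x2af blk=42 s=2: MISS | VC [10]
  [4] addr=0x178 blk=23 s=7: MISS | VC [10]
  [5] addr=0x17b blk=23 s=7: L1-HIT | VC [10]
  [6] addr=0x2bc blk=43 s=3: MISS | VC [10]
  [7] addr=0x15a blk=21 s=5: L1-HIT | VC [10]
  [8] addr=0x2d5 blk=45 s=5: MISS | VC [10, 21]
  [9] addr=0xa2 blk=10 s=2: VC-HIT | VC [42, 21]
  [10] addr=0x15d blk=21 s=5: VC-HIT | VC [42, 45]
  [11] addr=0xa0 blk=10 s=2: L1-HIT | VC [42, 45]
  [12] addr=0x17f blk=23 s=7: L1-HIT | VC [42, 45]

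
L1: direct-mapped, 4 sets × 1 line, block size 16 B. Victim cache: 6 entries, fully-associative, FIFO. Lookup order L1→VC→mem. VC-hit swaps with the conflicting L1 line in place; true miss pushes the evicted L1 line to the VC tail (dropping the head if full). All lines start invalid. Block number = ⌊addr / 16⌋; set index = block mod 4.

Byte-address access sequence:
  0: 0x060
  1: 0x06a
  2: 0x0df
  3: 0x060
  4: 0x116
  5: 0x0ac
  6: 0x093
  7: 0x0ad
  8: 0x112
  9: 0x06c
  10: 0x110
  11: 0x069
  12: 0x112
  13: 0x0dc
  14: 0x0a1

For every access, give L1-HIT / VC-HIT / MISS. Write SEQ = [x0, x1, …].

SEQ = [MISS, L1-HIT, MISS, L1-HIT, MISS, MISS, MISS, L1-HIT, VC-HIT, VC-HIT, L1-HIT, L1-HIT, L1-HIT, VC-HIT, VC-HIT]

0: 0x60 (blk 6, set 2) → MISS  vc=[]
1: 0x6a (blk 6, set 2) → L1-HIT  vc=[]
2: 0xdf (blk 13, set 1) → MISS  vc=[]
3: 0x60 (blk 6, set 2) → L1-HIT  vc=[]
4: 0x116 (blk 17, set 1) → MISS  vc=[13]
5: 0xac (blk 10, set 2) → MISS  vc=[13, 6]
6: 0x93 (blk 9, set 1) → MISS  vc=[13, 6, 17]
7: 0xad (blk 10, set 2) → L1-HIT  vc=[13, 6, 17]
8: 0x112 (blk 17, set 1) → VC-HIT  vc=[13, 6, 9]
9: 0x6c (blk 6, set 2) → VC-HIT  vc=[13, 10, 9]
10: 0x110 (blk 17, set 1) → L1-HIT  vc=[13, 10, 9]
11: 0x69 (blk 6, set 2) → L1-HIT  vc=[13, 10, 9]
12: 0x112 (blk 17, set 1) → L1-HIT  vc=[13, 10, 9]
13: 0xdc (blk 13, set 1) → VC-HIT  vc=[17, 10, 9]
14: 0xa1 (blk 10, set 2) → VC-HIT  vc=[17, 6, 9]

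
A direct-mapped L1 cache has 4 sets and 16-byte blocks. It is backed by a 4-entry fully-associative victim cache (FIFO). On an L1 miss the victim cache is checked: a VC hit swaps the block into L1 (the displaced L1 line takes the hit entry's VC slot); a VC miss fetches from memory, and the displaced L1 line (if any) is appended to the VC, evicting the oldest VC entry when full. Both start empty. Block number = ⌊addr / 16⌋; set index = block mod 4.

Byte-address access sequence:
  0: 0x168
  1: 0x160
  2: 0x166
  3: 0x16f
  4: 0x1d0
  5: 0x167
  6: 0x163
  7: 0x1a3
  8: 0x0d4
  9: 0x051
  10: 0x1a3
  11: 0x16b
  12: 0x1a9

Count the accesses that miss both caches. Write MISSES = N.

0: 0x168 (blk 22, set 2) → MISS  vc=[]
1: 0x160 (blk 22, set 2) → L1-HIT  vc=[]
2: 0x166 (blk 22, set 2) → L1-HIT  vc=[]
3: 0x16f (blk 22, set 2) → L1-HIT  vc=[]
4: 0x1d0 (blk 29, set 1) → MISS  vc=[]
5: 0x167 (blk 22, set 2) → L1-HIT  vc=[]
6: 0x163 (blk 22, set 2) → L1-HIT  vc=[]
7: 0x1a3 (blk 26, set 2) → MISS  vc=[22]
8: 0xd4 (blk 13, set 1) → MISS  vc=[22, 29]
9: 0x51 (blk 5, set 1) → MISS  vc=[22, 29, 13]
10: 0x1a3 (blk 26, set 2) → L1-HIT  vc=[22, 29, 13]
11: 0x16b (blk 22, set 2) → VC-HIT  vc=[26, 29, 13]
12: 0x1a9 (blk 26, set 2) → VC-HIT  vc=[22, 29, 13]

MISSES = 5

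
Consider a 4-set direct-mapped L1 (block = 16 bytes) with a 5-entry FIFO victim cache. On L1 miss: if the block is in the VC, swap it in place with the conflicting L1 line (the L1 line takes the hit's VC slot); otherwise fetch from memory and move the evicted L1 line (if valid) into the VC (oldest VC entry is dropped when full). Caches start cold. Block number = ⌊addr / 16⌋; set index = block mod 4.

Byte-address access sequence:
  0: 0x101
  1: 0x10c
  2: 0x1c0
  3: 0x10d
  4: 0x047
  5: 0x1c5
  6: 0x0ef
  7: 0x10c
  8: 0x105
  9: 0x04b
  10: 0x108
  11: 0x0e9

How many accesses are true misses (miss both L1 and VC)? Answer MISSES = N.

0: 0x101 (blk 16, set 0) → MISS  vc=[]
1: 0x10c (blk 16, set 0) → L1-HIT  vc=[]
2: 0x1c0 (blk 28, set 0) → MISS  vc=[16]
3: 0x10d (blk 16, set 0) → VC-HIT  vc=[28]
4: 0x47 (blk 4, set 0) → MISS  vc=[28, 16]
5: 0x1c5 (blk 28, set 0) → VC-HIT  vc=[4, 16]
6: 0xef (blk 14, set 2) → MISS  vc=[4, 16]
7: 0x10c (blk 16, set 0) → VC-HIT  vc=[4, 28]
8: 0x105 (blk 16, set 0) → L1-HIT  vc=[4, 28]
9: 0x4b (blk 4, set 0) → VC-HIT  vc=[16, 28]
10: 0x108 (blk 16, set 0) → VC-HIT  vc=[4, 28]
11: 0xe9 (blk 14, set 2) → L1-HIT  vc=[4, 28]

MISSES = 4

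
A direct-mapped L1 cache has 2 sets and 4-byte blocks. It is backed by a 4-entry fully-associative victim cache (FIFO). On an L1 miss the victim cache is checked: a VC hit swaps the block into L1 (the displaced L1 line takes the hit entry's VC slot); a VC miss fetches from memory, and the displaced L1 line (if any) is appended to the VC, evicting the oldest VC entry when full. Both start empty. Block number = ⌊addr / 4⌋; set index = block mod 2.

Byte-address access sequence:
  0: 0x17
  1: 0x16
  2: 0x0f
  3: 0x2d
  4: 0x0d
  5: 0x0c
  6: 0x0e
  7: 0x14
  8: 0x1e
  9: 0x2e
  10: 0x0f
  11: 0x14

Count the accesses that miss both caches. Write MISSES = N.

#0 0x17→b5/s1 MISS; vc=[]
#1 0x16→b5/s1 L1-HIT; vc=[]
#2 0xf→b3/s1 MISS; vc=[5]
#3 0x2d→b11/s1 MISS; vc=[5,3]
#4 0xd→b3/s1 VC-HIT; vc=[5,11]
#5 0xc→b3/s1 L1-HIT; vc=[5,11]
#6 0xe→b3/s1 L1-HIT; vc=[5,11]
#7 0x14→b5/s1 VC-HIT; vc=[3,11]
#8 0x1e→b7/s1 MISS; vc=[3,11,5]
#9 0x2e→b11/s1 VC-HIT; vc=[3,7,5]
#10 0xf→b3/s1 VC-HIT; vc=[11,7,5]
#11 0x14→b5/s1 VC-HIT; vc=[11,7,3]

MISSES = 4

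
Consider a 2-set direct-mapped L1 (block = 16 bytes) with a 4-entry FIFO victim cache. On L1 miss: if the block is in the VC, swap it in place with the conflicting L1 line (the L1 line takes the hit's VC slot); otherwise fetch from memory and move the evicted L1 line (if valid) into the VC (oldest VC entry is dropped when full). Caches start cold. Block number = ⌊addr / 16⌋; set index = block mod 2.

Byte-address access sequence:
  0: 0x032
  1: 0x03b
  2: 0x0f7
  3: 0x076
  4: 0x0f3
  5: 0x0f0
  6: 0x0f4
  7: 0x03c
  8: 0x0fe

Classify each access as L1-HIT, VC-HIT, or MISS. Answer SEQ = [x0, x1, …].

SEQ = [MISS, L1-HIT, MISS, MISS, VC-HIT, L1-HIT, L1-HIT, VC-HIT, VC-HIT]

0: 0x32 (blk 3, set 1) → MISS  vc=[]
1: 0x3b (blk 3, set 1) → L1-HIT  vc=[]
2: 0xf7 (blk 15, set 1) → MISS  vc=[3]
3: 0x76 (blk 7, set 1) → MISS  vc=[3, 15]
4: 0xf3 (blk 15, set 1) → VC-HIT  vc=[3, 7]
5: 0xf0 (blk 15, set 1) → L1-HIT  vc=[3, 7]
6: 0xf4 (blk 15, set 1) → L1-HIT  vc=[3, 7]
7: 0x3c (blk 3, set 1) → VC-HIT  vc=[15, 7]
8: 0xfe (blk 15, set 1) → VC-HIT  vc=[3, 7]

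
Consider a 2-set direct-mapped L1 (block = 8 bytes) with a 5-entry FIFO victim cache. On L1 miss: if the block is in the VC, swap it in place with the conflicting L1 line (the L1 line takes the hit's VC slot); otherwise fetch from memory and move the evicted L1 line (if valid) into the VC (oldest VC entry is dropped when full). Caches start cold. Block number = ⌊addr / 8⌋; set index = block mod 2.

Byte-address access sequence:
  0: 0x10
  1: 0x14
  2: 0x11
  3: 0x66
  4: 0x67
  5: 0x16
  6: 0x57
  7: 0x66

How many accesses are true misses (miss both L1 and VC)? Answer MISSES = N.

#0 0x10→b2/s0 MISS; vc=[]
#1 0x14→b2/s0 L1-HIT; vc=[]
#2 0x11→b2/s0 L1-HIT; vc=[]
#3 0x66→b12/s0 MISS; vc=[2]
#4 0x67→b12/s0 L1-HIT; vc=[2]
#5 0x16→b2/s0 VC-HIT; vc=[12]
#6 0x57→b10/s0 MISS; vc=[12,2]
#7 0x66→b12/s0 VC-HIT; vc=[10,2]

MISSES = 3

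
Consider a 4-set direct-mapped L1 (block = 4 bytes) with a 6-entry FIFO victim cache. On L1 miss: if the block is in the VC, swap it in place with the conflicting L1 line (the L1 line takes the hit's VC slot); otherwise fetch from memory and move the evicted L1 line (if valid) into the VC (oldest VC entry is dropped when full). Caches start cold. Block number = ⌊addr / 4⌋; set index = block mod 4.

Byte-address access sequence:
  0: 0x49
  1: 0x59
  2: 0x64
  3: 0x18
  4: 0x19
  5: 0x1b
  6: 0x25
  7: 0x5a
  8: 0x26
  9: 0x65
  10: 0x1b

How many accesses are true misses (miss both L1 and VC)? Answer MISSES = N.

MISSES = 5

  [0] addr=0x49 blk=18 s=2: MISS | VC []
  [1] addr=0x59 blk=22 s=2: MISS | VC [18]
  [2] addr=0x64 blk=25 s=1: MISS | VC [18]
  [3] addr=0x18 blk=6 s=2: MISS | VC [18, 22]
  [4] addr=0x19 blk=6 s=2: L1-HIT | VC [18, 22]
  [5] addr=0x1b blk=6 s=2: L1-HIT | VC [18, 22]
  [6] addr=0x25 blk=9 s=1: MISS | VC [18, 22, 25]
  [7] addr=0x5a blk=22 s=2: VC-HIT | VC [18, 6, 25]
  [8] addr=0x26 blk=9 s=1: L1-HIT | VC [18, 6, 25]
  [9] addr=0x65 blk=25 s=1: VC-HIT | VC [18, 6, 9]
  [10] addr=0x1b blk=6 s=2: VC-HIT | VC [18, 22, 9]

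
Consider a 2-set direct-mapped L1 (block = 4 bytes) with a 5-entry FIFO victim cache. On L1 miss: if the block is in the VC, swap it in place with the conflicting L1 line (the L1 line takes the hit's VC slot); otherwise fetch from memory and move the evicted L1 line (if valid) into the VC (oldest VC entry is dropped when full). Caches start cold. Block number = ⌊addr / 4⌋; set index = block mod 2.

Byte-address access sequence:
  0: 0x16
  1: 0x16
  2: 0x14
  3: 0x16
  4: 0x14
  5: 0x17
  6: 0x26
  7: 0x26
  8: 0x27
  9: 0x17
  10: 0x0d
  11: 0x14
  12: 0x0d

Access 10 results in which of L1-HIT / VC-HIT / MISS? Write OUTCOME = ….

0: 0x16 (blk 5, set 1) → MISS  vc=[]
1: 0x16 (blk 5, set 1) → L1-HIT  vc=[]
2: 0x14 (blk 5, set 1) → L1-HIT  vc=[]
3: 0x16 (blk 5, set 1) → L1-HIT  vc=[]
4: 0x14 (blk 5, set 1) → L1-HIT  vc=[]
5: 0x17 (blk 5, set 1) → L1-HIT  vc=[]
6: 0x26 (blk 9, set 1) → MISS  vc=[5]
7: 0x26 (blk 9, set 1) → L1-HIT  vc=[5]
8: 0x27 (blk 9, set 1) → L1-HIT  vc=[5]
9: 0x17 (blk 5, set 1) → VC-HIT  vc=[9]
10: 0xd (blk 3, set 1) → MISS  vc=[9, 5]
11: 0x14 (blk 5, set 1) → VC-HIT  vc=[9, 3]
12: 0xd (blk 3, set 1) → VC-HIT  vc=[9, 5]

OUTCOME = MISS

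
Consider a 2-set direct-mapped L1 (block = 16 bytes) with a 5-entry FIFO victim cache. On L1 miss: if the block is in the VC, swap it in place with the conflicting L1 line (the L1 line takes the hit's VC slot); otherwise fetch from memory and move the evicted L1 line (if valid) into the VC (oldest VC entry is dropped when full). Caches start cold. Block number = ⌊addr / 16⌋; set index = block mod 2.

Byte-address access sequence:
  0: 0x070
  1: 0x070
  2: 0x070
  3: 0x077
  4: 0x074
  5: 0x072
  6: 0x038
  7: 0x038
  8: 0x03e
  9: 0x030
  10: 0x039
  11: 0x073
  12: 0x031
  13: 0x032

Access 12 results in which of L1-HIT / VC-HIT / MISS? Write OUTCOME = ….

  [0] addr=0x70 blk=7 s=1: MISS | VC []
  [1] addr=0x70 blk=7 s=1: L1-HIT | VC []
  [2] addr=0x70 blk=7 s=1: L1-HIT | VC []
  [3] addr=0x77 blk=7 s=1: L1-HIT | VC []
  [4] addr=0x74 blk=7 s=1: L1-HIT | VC []
  [5] addr=0x72 blk=7 s=1: L1-HIT | VC []
  [6] addr=0x38 blk=3 s=1: MISS | VC [7]
  [7] addr=0x38 blk=3 s=1: L1-HIT | VC [7]
  [8] addr=0x3e blk=3 s=1: L1-HIT | VC [7]
  [9] addr=0x30 blk=3 s=1: L1-HIT | VC [7]
  [10] addr=0x39 blk=3 s=1: L1-HIT | VC [7]
  [11] addr=0x73 blk=7 s=1: VC-HIT | VC [3]
  [12] addr=0x31 blk=3 s=1: VC-HIT | VC [7]
  [13] addr=0x32 blk=3 s=1: L1-HIT | VC [7]

OUTCOME = VC-HIT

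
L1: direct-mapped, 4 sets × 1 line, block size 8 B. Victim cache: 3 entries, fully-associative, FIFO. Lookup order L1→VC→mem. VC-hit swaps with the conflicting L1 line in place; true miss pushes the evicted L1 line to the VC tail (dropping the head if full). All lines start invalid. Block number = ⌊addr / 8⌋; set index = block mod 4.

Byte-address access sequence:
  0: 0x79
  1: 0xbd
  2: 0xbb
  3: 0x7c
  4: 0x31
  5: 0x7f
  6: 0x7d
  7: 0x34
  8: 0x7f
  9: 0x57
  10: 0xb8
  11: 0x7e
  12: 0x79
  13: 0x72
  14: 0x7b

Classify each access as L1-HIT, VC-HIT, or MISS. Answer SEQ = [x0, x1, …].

  [0] addr=0x79 blk=15 s=3: MISS | VC []
  [1] addr=0xbd blk=23 s=3: MISS | VC [15]
  [2] addr=0xbb blk=23 s=3: L1-HIT | VC [15]
  [3] addr=0x7c blk=15 s=3: VC-HIT | VC [23]
  [4] addr=0x31 blk=6 s=2: MISS | VC [23]
  [5] addr=0x7f blk=15 s=3: L1-HIT | VC [23]
  [6] addr=0x7d blk=15 s=3: L1-HIT | VC [23]
  [7] addr=0x34 blk=6 s=2: L1-HIT | VC [23]
  [8] addr=0x7f blk=15 s=3: L1-HIT | VC [23]
  [9] addr=0x57 blk=10 s=2: MISS | VC [23, 6]
  [10] addr=0xb8 blk=23 s=3: VC-HIT | VC [15, 6]
  [11] addr=0x7e blk=15 s=3: VC-HIT | VC [23, 6]
  [12] addr=0x79 blk=15 s=3: L1-HIT | VC [23, 6]
  [13] addr=0x72 blk=14 s=2: MISS | VC [23, 6, 10]
  [14] addr=0x7b blk=15 s=3: L1-HIT | VC [23, 6, 10]

SEQ = [MISS, MISS, L1-HIT, VC-HIT, MISS, L1-HIT, L1-HIT, L1-HIT, L1-HIT, MISS, VC-HIT, VC-HIT, L1-HIT, MISS, L1-HIT]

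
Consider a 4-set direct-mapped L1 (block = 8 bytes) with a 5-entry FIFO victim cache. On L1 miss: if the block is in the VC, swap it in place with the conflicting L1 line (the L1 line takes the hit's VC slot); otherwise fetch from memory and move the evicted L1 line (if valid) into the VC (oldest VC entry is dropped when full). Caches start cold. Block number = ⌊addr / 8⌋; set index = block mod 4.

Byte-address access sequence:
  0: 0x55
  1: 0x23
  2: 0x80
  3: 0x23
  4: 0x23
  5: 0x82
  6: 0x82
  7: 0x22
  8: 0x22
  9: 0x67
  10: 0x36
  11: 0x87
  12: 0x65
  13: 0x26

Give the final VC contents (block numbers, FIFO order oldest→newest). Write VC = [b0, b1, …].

#0 0x55→b10/s2 MISS; vc=[]
#1 0x23→b4/s0 MISS; vc=[]
#2 0x80→b16/s0 MISS; vc=[4]
#3 0x23→b4/s0 VC-HIT; vc=[16]
#4 0x23→b4/s0 L1-HIT; vc=[16]
#5 0x82→b16/s0 VC-HIT; vc=[4]
#6 0x82→b16/s0 L1-HIT; vc=[4]
#7 0x22→b4/s0 VC-HIT; vc=[16]
#8 0x22→b4/s0 L1-HIT; vc=[16]
#9 0x67→b12/s0 MISS; vc=[16,4]
#10 0x36→b6/s2 MISS; vc=[16,4,10]
#11 0x87→b16/s0 VC-HIT; vc=[12,4,10]
#12 0x65→b12/s0 VC-HIT; vc=[16,4,10]
#13 0x26→b4/s0 VC-HIT; vc=[16,12,10]

VC = [16, 12, 10]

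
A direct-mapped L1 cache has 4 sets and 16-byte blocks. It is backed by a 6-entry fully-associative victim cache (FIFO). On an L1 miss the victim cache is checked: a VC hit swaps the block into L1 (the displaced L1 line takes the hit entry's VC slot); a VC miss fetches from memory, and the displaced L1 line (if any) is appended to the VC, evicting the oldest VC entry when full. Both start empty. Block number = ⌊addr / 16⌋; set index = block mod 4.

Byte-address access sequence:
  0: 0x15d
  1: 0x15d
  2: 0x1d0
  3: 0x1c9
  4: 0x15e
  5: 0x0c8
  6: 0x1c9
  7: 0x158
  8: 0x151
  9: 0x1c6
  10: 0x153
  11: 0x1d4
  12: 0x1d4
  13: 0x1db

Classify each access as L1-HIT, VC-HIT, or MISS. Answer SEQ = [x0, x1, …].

SEQ = [MISS, L1-HIT, MISS, MISS, VC-HIT, MISS, VC-HIT, L1-HIT, L1-HIT, L1-HIT, L1-HIT, VC-HIT, L1-HIT, L1-HIT]

0: 0x15d (blk 21, set 1) → MISS  vc=[]
1: 0x15d (blk 21, set 1) → L1-HIT  vc=[]
2: 0x1d0 (blk 29, set 1) → MISS  vc=[21]
3: 0x1c9 (blk 28, set 0) → MISS  vc=[21]
4: 0x15e (blk 21, set 1) → VC-HIT  vc=[29]
5: 0xc8 (blk 12, set 0) → MISS  vc=[29, 28]
6: 0x1c9 (blk 28, set 0) → VC-HIT  vc=[29, 12]
7: 0x158 (blk 21, set 1) → L1-HIT  vc=[29, 12]
8: 0x151 (blk 21, set 1) → L1-HIT  vc=[29, 12]
9: 0x1c6 (blk 28, set 0) → L1-HIT  vc=[29, 12]
10: 0x153 (blk 21, set 1) → L1-HIT  vc=[29, 12]
11: 0x1d4 (blk 29, set 1) → VC-HIT  vc=[21, 12]
12: 0x1d4 (blk 29, set 1) → L1-HIT  vc=[21, 12]
13: 0x1db (blk 29, set 1) → L1-HIT  vc=[21, 12]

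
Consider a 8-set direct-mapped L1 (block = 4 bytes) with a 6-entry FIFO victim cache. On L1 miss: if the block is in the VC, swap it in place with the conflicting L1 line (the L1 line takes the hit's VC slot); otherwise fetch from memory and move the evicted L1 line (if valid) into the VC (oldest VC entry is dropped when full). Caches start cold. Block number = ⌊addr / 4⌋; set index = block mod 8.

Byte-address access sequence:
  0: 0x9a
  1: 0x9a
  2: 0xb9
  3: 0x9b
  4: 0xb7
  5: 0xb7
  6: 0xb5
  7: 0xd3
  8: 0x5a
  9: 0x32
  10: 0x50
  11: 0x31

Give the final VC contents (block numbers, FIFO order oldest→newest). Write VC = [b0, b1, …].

  [0] addr=0x9a blk=38 s=6: MISS | VC []
  [1] addr=0x9a blk=38 s=6: L1-HIT | VC []
  [2] addr=0xb9 blk=46 s=6: MISS | VC [38]
  [3] addr=0x9b blk=38 s=6: VC-HIT | VC [46]
  [4] addr=0xb7 blk=45 s=5: MISS | VC [46]
  [5] addr=0xb7 blk=45 s=5: L1-HIT | VC [46]
  [6] addr=0xb5 blk=45 s=5: L1-HIT | VC [46]
  [7] addr=0xd3 blk=52 s=4: MISS | VC [46]
  [8] addr=0x5a blk=22 s=6: MISS | VC [46, 38]
  [9] addr=0x32 blk=12 s=4: MISS | VC [46, 38, 52]
  [10] addr=0x50 blk=20 s=4: MISS | VC [46, 38, 52, 12]
  [11] addr=0x31 blk=12 s=4: VC-HIT | VC [46, 38, 52, 20]

VC = [46, 38, 52, 20]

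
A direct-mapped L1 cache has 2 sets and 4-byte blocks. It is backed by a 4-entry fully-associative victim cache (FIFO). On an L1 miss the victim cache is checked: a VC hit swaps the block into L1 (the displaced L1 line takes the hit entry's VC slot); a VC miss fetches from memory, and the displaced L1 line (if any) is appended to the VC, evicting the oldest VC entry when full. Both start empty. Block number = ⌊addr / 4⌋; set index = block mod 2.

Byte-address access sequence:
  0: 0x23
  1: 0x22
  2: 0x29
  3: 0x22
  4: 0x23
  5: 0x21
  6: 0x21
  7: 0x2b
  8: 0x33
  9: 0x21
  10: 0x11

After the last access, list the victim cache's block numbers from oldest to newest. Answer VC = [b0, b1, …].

VC = [12, 10, 8]

#0 0x23→b8/s0 MISS; vc=[]
#1 0x22→b8/s0 L1-HIT; vc=[]
#2 0x29→b10/s0 MISS; vc=[8]
#3 0x22→b8/s0 VC-HIT; vc=[10]
#4 0x23→b8/s0 L1-HIT; vc=[10]
#5 0x21→b8/s0 L1-HIT; vc=[10]
#6 0x21→b8/s0 L1-HIT; vc=[10]
#7 0x2b→b10/s0 VC-HIT; vc=[8]
#8 0x33→b12/s0 MISS; vc=[8,10]
#9 0x21→b8/s0 VC-HIT; vc=[12,10]
#10 0x11→b4/s0 MISS; vc=[12,10,8]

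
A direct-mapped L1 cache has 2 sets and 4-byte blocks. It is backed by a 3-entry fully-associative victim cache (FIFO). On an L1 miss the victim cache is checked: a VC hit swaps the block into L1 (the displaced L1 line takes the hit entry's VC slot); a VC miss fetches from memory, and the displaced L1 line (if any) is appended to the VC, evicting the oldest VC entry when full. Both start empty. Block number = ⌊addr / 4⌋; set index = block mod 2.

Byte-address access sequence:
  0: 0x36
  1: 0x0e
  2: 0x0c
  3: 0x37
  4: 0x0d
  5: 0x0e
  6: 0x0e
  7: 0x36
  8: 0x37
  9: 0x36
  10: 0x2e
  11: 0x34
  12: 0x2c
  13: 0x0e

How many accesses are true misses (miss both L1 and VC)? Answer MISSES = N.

0: 0x36 (blk 13, set 1) → MISS  vc=[]
1: 0xe (blk 3, set 1) → MISS  vc=[13]
2: 0xc (blk 3, set 1) → L1-HIT  vc=[13]
3: 0x37 (blk 13, set 1) → VC-HIT  vc=[3]
4: 0xd (blk 3, set 1) → VC-HIT  vc=[13]
5: 0xe (blk 3, set 1) → L1-HIT  vc=[13]
6: 0xe (blk 3, set 1) → L1-HIT  vc=[13]
7: 0x36 (blk 13, set 1) → VC-HIT  vc=[3]
8: 0x37 (blk 13, set 1) → L1-HIT  vc=[3]
9: 0x36 (blk 13, set 1) → L1-HIT  vc=[3]
10: 0x2e (blk 11, set 1) → MISS  vc=[3, 13]
11: 0x34 (blk 13, set 1) → VC-HIT  vc=[3, 11]
12: 0x2c (blk 11, set 1) → VC-HIT  vc=[3, 13]
13: 0xe (blk 3, set 1) → VC-HIT  vc=[11, 13]

MISSES = 3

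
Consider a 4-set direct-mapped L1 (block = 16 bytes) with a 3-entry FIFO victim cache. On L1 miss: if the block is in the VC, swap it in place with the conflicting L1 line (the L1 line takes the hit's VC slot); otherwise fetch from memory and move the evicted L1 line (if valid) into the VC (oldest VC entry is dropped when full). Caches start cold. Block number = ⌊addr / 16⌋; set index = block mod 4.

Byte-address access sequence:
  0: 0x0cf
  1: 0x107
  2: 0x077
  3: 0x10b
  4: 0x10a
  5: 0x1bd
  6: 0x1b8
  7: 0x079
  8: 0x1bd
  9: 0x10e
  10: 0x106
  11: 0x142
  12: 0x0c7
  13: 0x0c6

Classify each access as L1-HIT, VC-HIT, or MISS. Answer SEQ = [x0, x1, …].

SEQ = [MISS, MISS, MISS, L1-HIT, L1-HIT, MISS, L1-HIT, VC-HIT, VC-HIT, L1-HIT, L1-HIT, MISS, VC-HIT, L1-HIT]

#0 0xcf→b12/s0 MISS; vc=[]
#1 0x107→b16/s0 MISS; vc=[12]
#2 0x77→b7/s3 MISS; vc=[12]
#3 0x10b→b16/s0 L1-HIT; vc=[12]
#4 0x10a→b16/s0 L1-HIT; vc=[12]
#5 0x1bd→b27/s3 MISS; vc=[12,7]
#6 0x1b8→b27/s3 L1-HIT; vc=[12,7]
#7 0x79→b7/s3 VC-HIT; vc=[12,27]
#8 0x1bd→b27/s3 VC-HIT; vc=[12,7]
#9 0x10e→b16/s0 L1-HIT; vc=[12,7]
#10 0x106→b16/s0 L1-HIT; vc=[12,7]
#11 0x142→b20/s0 MISS; vc=[12,7,16]
#12 0xc7→b12/s0 VC-HIT; vc=[20,7,16]
#13 0xc6→b12/s0 L1-HIT; vc=[20,7,16]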